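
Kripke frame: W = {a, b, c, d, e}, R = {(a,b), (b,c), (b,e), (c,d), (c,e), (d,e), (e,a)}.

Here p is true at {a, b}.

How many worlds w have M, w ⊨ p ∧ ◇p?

1

a: p is T, ◇p is T. ✓
b: p is T, ◇p is F. ✗
c: p is F, ◇p is F. ✗
d: p is F, ◇p is F. ✗
e: p is F, ◇p is T. ✗
Satisfying worlds: {a}.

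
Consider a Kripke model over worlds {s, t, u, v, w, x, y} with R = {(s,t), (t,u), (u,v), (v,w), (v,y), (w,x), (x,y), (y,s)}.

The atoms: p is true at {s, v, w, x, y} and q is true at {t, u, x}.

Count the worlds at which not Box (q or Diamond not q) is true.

s: Box (q or Diamond not q) is T. ✗
t: Box (q or Diamond not q) is T. ✗
u: Box (q or Diamond not q) is T. ✗
v: Box (q or Diamond not q) is F. ✓
w: Box (q or Diamond not q) is T. ✗
x: Box (q or Diamond not q) is T. ✗
y: Box (q or Diamond not q) is F. ✓
Satisfying worlds: {v, y}.

2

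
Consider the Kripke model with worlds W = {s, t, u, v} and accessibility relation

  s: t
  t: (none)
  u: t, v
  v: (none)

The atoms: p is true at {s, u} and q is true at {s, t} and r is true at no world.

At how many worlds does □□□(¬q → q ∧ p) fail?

s: successors {t}; □□(¬q → q ∧ p) there: t:T. ✓
t: no successors, so □□□(¬q → q ∧ p) holds vacuously. ✓
u: successors {t, v}; □□(¬q → q ∧ p) there: t:T, v:T. ✓
v: no successors, so □□□(¬q → q ∧ p) holds vacuously. ✓
Satisfying worlds: {s, t, u, v}.
So □□□(¬q → q ∧ p) fails at the other 0 worlds.

0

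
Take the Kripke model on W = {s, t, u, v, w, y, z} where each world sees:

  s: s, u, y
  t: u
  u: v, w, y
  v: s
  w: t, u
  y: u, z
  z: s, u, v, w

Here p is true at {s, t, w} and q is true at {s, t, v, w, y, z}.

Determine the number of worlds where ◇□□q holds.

1

s: successors {s, u, y}; □□q there: s:F, u:F, y:F. ✗
t: successors {u}; □□q there: u:F. ✗
u: successors {v, w, y}; □□q there: v:F, w:F, y:F. ✗
v: successors {s}; □□q there: s:F. ✗
w: successors {t, u}; □□q there: t:T, u:F. ✓
y: successors {u, z}; □□q there: u:F, z:F. ✗
z: successors {s, u, v, w}; □□q there: s:F, u:F, v:F, w:F. ✗
Satisfying worlds: {w}.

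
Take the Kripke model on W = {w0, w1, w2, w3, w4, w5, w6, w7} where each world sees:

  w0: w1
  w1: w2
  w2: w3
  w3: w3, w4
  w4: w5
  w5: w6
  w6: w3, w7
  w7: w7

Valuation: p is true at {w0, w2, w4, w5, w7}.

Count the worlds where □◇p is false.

w0: successors {w1}; ◇p there: w1:T. ✓
w1: successors {w2}; ◇p there: w2:F. ✗
w2: successors {w3}; ◇p there: w3:T. ✓
w3: successors {w3, w4}; ◇p there: w3:T, w4:T. ✓
w4: successors {w5}; ◇p there: w5:F. ✗
w5: successors {w6}; ◇p there: w6:T. ✓
w6: successors {w3, w7}; ◇p there: w3:T, w7:T. ✓
w7: successors {w7}; ◇p there: w7:T. ✓
Satisfying worlds: {w0, w2, w3, w5, w6, w7}.
So □◇p fails at the other 2 worlds.

2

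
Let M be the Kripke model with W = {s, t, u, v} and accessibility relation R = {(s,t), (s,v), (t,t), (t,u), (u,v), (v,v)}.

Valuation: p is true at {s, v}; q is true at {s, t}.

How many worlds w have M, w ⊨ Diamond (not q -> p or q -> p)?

s: successors {t, v}; not q -> p or q -> p there: t:T, v:T. ✓
t: successors {t, u}; not q -> p or q -> p there: t:T, u:T. ✓
u: successors {v}; not q -> p or q -> p there: v:T. ✓
v: successors {v}; not q -> p or q -> p there: v:T. ✓
Satisfying worlds: {s, t, u, v}.

4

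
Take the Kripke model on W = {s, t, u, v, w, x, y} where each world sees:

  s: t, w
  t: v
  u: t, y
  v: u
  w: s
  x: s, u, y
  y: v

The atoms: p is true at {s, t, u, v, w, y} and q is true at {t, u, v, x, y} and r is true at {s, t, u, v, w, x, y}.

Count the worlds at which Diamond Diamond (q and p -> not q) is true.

s: successors {t, w}; Diamond (q and p -> not q) there: t:F, w:T. ✓
t: successors {v}; Diamond (q and p -> not q) there: v:F. ✗
u: successors {t, y}; Diamond (q and p -> not q) there: t:F, y:F. ✗
v: successors {u}; Diamond (q and p -> not q) there: u:F. ✗
w: successors {s}; Diamond (q and p -> not q) there: s:T. ✓
x: successors {s, u, y}; Diamond (q and p -> not q) there: s:T, u:F, y:F. ✓
y: successors {v}; Diamond (q and p -> not q) there: v:F. ✗
Satisfying worlds: {s, w, x}.

3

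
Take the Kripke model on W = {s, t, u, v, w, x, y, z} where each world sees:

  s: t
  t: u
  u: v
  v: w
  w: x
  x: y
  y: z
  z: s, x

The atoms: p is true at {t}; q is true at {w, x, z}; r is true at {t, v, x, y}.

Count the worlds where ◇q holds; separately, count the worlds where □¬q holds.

For ◇q:
s: successors {t}; q there: t:F. ✗
t: successors {u}; q there: u:F. ✗
u: successors {v}; q there: v:F. ✗
v: successors {w}; q there: w:T. ✓
w: successors {x}; q there: x:T. ✓
x: successors {y}; q there: y:F. ✗
y: successors {z}; q there: z:T. ✓
z: successors {s, x}; q there: s:F, x:T. ✓
— 4 worlds.
For □¬q:
s: successors {t}; ¬q there: t:T. ✓
t: successors {u}; ¬q there: u:T. ✓
u: successors {v}; ¬q there: v:T. ✓
v: successors {w}; ¬q there: w:F. ✗
w: successors {x}; ¬q there: x:F. ✗
x: successors {y}; ¬q there: y:T. ✓
y: successors {z}; ¬q there: z:F. ✗
z: successors {s, x}; ¬q there: s:T, x:F. ✗
— 4 worlds.

4 and 4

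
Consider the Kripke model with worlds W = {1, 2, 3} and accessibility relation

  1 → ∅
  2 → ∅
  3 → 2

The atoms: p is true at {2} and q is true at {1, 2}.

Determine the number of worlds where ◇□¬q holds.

1: no successors, so ◇□¬q fails. ✗
2: no successors, so ◇□¬q fails. ✗
3: successors {2}; □¬q there: 2:T. ✓
Satisfying worlds: {3}.

1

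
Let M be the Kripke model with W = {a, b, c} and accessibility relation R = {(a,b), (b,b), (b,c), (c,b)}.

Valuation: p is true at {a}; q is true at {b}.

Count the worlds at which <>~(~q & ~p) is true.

a: successors {b}; ~(~q & ~p) there: b:T. ✓
b: successors {b, c}; ~(~q & ~p) there: b:T, c:F. ✓
c: successors {b}; ~(~q & ~p) there: b:T. ✓
Satisfying worlds: {a, b, c}.

3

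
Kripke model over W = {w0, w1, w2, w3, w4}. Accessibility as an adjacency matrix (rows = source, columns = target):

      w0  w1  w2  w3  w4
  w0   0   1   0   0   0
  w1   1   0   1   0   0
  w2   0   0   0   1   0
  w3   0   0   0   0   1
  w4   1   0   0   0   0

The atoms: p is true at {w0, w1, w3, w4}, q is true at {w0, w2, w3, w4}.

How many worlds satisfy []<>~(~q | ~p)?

w0: successors {w1}; <>~(~q | ~p) there: w1:T. ✓
w1: successors {w0, w2}; <>~(~q | ~p) there: w0:F, w2:T. ✗
w2: successors {w3}; <>~(~q | ~p) there: w3:T. ✓
w3: successors {w4}; <>~(~q | ~p) there: w4:T. ✓
w4: successors {w0}; <>~(~q | ~p) there: w0:F. ✗
Satisfying worlds: {w0, w2, w3}.

3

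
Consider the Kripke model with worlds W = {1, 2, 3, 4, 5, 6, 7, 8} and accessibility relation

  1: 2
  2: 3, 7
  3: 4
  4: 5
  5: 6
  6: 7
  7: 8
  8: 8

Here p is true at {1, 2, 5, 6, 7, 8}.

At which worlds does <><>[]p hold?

1: successors {2}; <>[]p there: 2:T. ✓
2: successors {3, 7}; <>[]p there: 3:T, 7:T. ✓
3: successors {4}; <>[]p there: 4:T. ✓
4: successors {5}; <>[]p there: 5:T. ✓
5: successors {6}; <>[]p there: 6:T. ✓
6: successors {7}; <>[]p there: 7:T. ✓
7: successors {8}; <>[]p there: 8:T. ✓
8: successors {8}; <>[]p there: 8:T. ✓

{1, 2, 3, 4, 5, 6, 7, 8}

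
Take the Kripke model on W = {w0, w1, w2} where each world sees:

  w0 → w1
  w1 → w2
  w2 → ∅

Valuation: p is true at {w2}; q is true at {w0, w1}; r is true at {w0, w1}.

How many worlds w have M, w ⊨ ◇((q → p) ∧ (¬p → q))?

1

w0: successors {w1}; (q → p) ∧ (¬p → q) there: w1:F. ✗
w1: successors {w2}; (q → p) ∧ (¬p → q) there: w2:T. ✓
w2: no successors, so ◇((q → p) ∧ (¬p → q)) fails. ✗
Satisfying worlds: {w1}.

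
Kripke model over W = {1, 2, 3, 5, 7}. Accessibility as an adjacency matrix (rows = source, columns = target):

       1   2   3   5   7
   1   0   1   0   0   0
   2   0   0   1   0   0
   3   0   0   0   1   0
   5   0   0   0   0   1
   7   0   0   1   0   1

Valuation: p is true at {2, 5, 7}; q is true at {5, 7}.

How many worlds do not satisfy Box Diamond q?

1: successors {2}; Diamond q there: 2:F. ✗
2: successors {3}; Diamond q there: 3:T. ✓
3: successors {5}; Diamond q there: 5:T. ✓
5: successors {7}; Diamond q there: 7:T. ✓
7: successors {3, 7}; Diamond q there: 3:T, 7:T. ✓
Satisfying worlds: {2, 3, 5, 7}.
So Box Diamond q fails at the other 1 world.

1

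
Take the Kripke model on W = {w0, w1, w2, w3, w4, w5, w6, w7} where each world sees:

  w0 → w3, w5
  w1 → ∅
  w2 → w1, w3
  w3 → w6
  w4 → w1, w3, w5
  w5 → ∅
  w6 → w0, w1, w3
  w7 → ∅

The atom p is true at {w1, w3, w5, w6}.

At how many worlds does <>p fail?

3

w0: successors {w3, w5}; p there: w3:T, w5:T. ✓
w1: no successors, so <>p fails. ✗
w2: successors {w1, w3}; p there: w1:T, w3:T. ✓
w3: successors {w6}; p there: w6:T. ✓
w4: successors {w1, w3, w5}; p there: w1:T, w3:T, w5:T. ✓
w5: no successors, so <>p fails. ✗
w6: successors {w0, w1, w3}; p there: w0:F, w1:T, w3:T. ✓
w7: no successors, so <>p fails. ✗
Satisfying worlds: {w0, w2, w3, w4, w6}.
So <>p fails at the other 3 worlds.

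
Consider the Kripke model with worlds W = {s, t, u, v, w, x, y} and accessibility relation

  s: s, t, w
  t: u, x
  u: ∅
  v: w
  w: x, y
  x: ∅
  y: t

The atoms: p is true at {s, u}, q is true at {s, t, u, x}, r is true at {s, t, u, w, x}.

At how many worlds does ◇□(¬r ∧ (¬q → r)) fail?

5

s: successors {s, t, w}; □(¬r ∧ (¬q → r)) there: s:F, t:F, w:F. ✗
t: successors {u, x}; □(¬r ∧ (¬q → r)) there: u:T, x:T. ✓
u: no successors, so ◇□(¬r ∧ (¬q → r)) fails. ✗
v: successors {w}; □(¬r ∧ (¬q → r)) there: w:F. ✗
w: successors {x, y}; □(¬r ∧ (¬q → r)) there: x:T, y:F. ✓
x: no successors, so ◇□(¬r ∧ (¬q → r)) fails. ✗
y: successors {t}; □(¬r ∧ (¬q → r)) there: t:F. ✗
Satisfying worlds: {t, w}.
So ◇□(¬r ∧ (¬q → r)) fails at the other 5 worlds.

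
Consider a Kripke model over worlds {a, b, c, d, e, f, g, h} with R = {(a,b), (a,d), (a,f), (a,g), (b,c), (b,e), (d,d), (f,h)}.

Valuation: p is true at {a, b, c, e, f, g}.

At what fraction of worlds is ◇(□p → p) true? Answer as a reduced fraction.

a: successors {b, d, f, g}; □p → p there: b:T, d:T, f:T, g:T. ✓
b: successors {c, e}; □p → p there: c:T, e:T. ✓
c: no successors, so ◇(□p → p) fails. ✗
d: successors {d}; □p → p there: d:T. ✓
e: no successors, so ◇(□p → p) fails. ✗
f: successors {h}; □p → p there: h:F. ✗
g: no successors, so ◇(□p → p) fails. ✗
h: no successors, so ◇(□p → p) fails. ✗
That's 3 of 8 worlds, so 3/8.

3/8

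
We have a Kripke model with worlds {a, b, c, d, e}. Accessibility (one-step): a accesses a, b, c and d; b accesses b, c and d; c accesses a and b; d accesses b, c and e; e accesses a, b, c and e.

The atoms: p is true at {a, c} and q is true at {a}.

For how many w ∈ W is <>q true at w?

3

a: successors {a, b, c, d}; q there: a:T, b:F, c:F, d:F. ✓
b: successors {b, c, d}; q there: b:F, c:F, d:F. ✗
c: successors {a, b}; q there: a:T, b:F. ✓
d: successors {b, c, e}; q there: b:F, c:F, e:F. ✗
e: successors {a, b, c, e}; q there: a:T, b:F, c:F, e:F. ✓
Satisfying worlds: {a, c, e}.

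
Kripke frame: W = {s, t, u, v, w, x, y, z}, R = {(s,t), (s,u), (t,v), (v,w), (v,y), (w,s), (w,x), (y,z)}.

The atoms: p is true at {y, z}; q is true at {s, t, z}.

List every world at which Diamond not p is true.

s: successors {t, u}; not p there: t:T, u:T. ✓
t: successors {v}; not p there: v:T. ✓
u: no successors, so Diamond not p fails. ✗
v: successors {w, y}; not p there: w:T, y:F. ✓
w: successors {s, x}; not p there: s:T, x:T. ✓
x: no successors, so Diamond not p fails. ✗
y: successors {z}; not p there: z:F. ✗
z: no successors, so Diamond not p fails. ✗

{s, t, v, w}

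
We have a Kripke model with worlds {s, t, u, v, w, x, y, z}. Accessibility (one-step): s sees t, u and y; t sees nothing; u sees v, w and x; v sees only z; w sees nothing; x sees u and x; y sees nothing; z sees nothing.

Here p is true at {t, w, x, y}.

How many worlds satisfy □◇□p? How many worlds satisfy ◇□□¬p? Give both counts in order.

For □◇□p:
s: successors {t, u, y}; ◇□p there: t:F, u:T, y:F. ✗
t: no successors, so □◇□p holds vacuously. ✓
u: successors {v, w, x}; ◇□p there: v:T, w:F, x:F. ✗
v: successors {z}; ◇□p there: z:F. ✗
w: no successors, so □◇□p holds vacuously. ✓
x: successors {u, x}; ◇□p there: u:T, x:F. ✗
y: no successors, so □◇□p holds vacuously. ✓
z: no successors, so □◇□p holds vacuously. ✓
— 4 worlds.
For ◇□□¬p:
s: successors {t, u, y}; □□¬p there: t:T, u:F, y:T. ✓
t: no successors, so ◇□□¬p fails. ✗
u: successors {v, w, x}; □□¬p there: v:T, w:T, x:F. ✓
v: successors {z}; □□¬p there: z:T. ✓
w: no successors, so ◇□□¬p fails. ✗
x: successors {u, x}; □□¬p there: u:F, x:F. ✗
y: no successors, so ◇□□¬p fails. ✗
z: no successors, so ◇□□¬p fails. ✗
— 3 worlds.

4 and 3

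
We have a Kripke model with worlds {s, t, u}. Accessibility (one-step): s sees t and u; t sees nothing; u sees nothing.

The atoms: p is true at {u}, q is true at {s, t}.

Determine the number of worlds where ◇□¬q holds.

1

s: successors {t, u}; □¬q there: t:T, u:T. ✓
t: no successors, so ◇□¬q fails. ✗
u: no successors, so ◇□¬q fails. ✗
Satisfying worlds: {s}.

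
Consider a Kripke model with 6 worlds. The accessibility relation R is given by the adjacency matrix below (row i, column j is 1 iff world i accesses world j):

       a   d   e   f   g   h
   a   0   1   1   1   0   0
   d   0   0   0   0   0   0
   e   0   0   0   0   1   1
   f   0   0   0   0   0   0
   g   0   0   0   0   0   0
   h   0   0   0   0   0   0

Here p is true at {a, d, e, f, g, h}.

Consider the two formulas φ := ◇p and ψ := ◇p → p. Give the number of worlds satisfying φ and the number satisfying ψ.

2 and 6

For ◇p:
a: successors {d, e, f}; p there: d:T, e:T, f:T. ✓
d: no successors, so ◇p fails. ✗
e: successors {g, h}; p there: g:T, h:T. ✓
f: no successors, so ◇p fails. ✗
g: no successors, so ◇p fails. ✗
h: no successors, so ◇p fails. ✗
— 2 worlds.
For ◇p → p:
a: ◇p is T, p is T. ✓
d: ◇p is F, p is T. ✓
e: ◇p is T, p is T. ✓
f: ◇p is F, p is T. ✓
g: ◇p is F, p is T. ✓
h: ◇p is F, p is T. ✓
— 6 worlds.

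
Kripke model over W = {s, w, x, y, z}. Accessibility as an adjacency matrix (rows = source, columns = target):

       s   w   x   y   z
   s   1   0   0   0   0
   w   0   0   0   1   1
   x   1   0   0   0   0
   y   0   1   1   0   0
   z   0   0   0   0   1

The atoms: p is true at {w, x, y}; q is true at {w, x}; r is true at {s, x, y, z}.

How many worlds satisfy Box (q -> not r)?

s: successors {s}; q -> not r there: s:T. ✓
w: successors {y, z}; q -> not r there: y:T, z:T. ✓
x: successors {s}; q -> not r there: s:T. ✓
y: successors {w, x}; q -> not r there: w:T, x:F. ✗
z: successors {z}; q -> not r there: z:T. ✓
Satisfying worlds: {s, w, x, z}.

4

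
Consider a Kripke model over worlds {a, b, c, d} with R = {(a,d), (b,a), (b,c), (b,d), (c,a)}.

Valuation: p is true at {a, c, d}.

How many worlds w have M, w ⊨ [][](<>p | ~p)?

a: successors {d}; [](<>p | ~p) there: d:T. ✓
b: successors {a, c, d}; [](<>p | ~p) there: a:F, c:T, d:T. ✗
c: successors {a}; [](<>p | ~p) there: a:F. ✗
d: no successors, so [][](<>p | ~p) holds vacuously. ✓
Satisfying worlds: {a, d}.

2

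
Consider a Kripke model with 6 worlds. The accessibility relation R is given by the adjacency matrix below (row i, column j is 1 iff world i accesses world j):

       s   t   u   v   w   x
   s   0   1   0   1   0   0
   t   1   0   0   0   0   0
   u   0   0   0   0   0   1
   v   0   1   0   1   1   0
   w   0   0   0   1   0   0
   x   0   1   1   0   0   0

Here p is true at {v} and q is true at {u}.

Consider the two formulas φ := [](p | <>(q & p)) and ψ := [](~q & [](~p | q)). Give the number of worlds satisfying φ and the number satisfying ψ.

1 and 1

For [](p | <>(q & p)):
s: successors {t, v}; p | <>(q & p) there: t:F, v:T. ✗
t: successors {s}; p | <>(q & p) there: s:F. ✗
u: successors {x}; p | <>(q & p) there: x:F. ✗
v: successors {t, v, w}; p | <>(q & p) there: t:F, v:T, w:F. ✗
w: successors {v}; p | <>(q & p) there: v:T. ✓
x: successors {t, u}; p | <>(q & p) there: t:F, u:F. ✗
— 1 world.
For [](~q & [](~p | q)):
s: successors {t, v}; ~q & [](~p | q) there: t:T, v:F. ✗
t: successors {s}; ~q & [](~p | q) there: s:F. ✗
u: successors {x}; ~q & [](~p | q) there: x:T. ✓
v: successors {t, v, w}; ~q & [](~p | q) there: t:T, v:F, w:F. ✗
w: successors {v}; ~q & [](~p | q) there: v:F. ✗
x: successors {t, u}; ~q & [](~p | q) there: t:T, u:F. ✗
— 1 world.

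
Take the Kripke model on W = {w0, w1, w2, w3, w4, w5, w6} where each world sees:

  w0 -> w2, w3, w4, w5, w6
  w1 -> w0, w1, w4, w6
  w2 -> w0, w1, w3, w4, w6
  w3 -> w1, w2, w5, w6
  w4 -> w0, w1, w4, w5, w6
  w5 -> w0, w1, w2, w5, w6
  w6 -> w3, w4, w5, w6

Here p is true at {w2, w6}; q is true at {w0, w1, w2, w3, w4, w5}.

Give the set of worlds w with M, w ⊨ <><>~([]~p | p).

w0: successors {w2, w3, w4, w5, w6}; <>~([]~p | p) there: w2:T, w3:T, w4:T, w5:T, w6:T. ✓
w1: successors {w0, w1, w4, w6}; <>~([]~p | p) there: w0:T, w1:T, w4:T, w6:T. ✓
w2: successors {w0, w1, w3, w4, w6}; <>~([]~p | p) there: w0:T, w1:T, w3:T, w4:T, w6:T. ✓
w3: successors {w1, w2, w5, w6}; <>~([]~p | p) there: w1:T, w2:T, w5:T, w6:T. ✓
w4: successors {w0, w1, w4, w5, w6}; <>~([]~p | p) there: w0:T, w1:T, w4:T, w5:T, w6:T. ✓
w5: successors {w0, w1, w2, w5, w6}; <>~([]~p | p) there: w0:T, w1:T, w2:T, w5:T, w6:T. ✓
w6: successors {w3, w4, w5, w6}; <>~([]~p | p) there: w3:T, w4:T, w5:T, w6:T. ✓

{w0, w1, w2, w3, w4, w5, w6}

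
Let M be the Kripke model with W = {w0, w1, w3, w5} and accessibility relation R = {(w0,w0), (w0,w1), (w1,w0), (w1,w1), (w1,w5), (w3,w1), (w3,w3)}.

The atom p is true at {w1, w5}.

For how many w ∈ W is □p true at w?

1

w0: successors {w0, w1}; p there: w0:F, w1:T. ✗
w1: successors {w0, w1, w5}; p there: w0:F, w1:T, w5:T. ✗
w3: successors {w1, w3}; p there: w1:T, w3:F. ✗
w5: no successors, so □p holds vacuously. ✓
Satisfying worlds: {w5}.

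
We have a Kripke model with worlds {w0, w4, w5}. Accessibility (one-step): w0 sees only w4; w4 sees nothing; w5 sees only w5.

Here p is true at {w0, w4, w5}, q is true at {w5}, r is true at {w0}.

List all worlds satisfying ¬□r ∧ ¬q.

{w0}

w0: ¬□r is T, ¬q is T. ✓
w4: ¬□r is F, ¬q is T. ✗
w5: ¬□r is T, ¬q is F. ✗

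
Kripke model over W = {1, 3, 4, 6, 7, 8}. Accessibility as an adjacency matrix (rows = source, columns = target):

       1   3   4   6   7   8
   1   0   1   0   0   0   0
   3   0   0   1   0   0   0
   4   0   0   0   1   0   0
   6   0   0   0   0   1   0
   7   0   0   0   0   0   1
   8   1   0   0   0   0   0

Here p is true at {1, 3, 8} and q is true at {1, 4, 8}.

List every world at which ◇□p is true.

{6, 7, 8}

1: successors {3}; □p there: 3:F. ✗
3: successors {4}; □p there: 4:F. ✗
4: successors {6}; □p there: 6:F. ✗
6: successors {7}; □p there: 7:T. ✓
7: successors {8}; □p there: 8:T. ✓
8: successors {1}; □p there: 1:T. ✓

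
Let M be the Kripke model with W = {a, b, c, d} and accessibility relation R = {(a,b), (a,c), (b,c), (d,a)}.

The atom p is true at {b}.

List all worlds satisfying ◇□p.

{a, b}

a: successors {b, c}; □p there: b:F, c:T. ✓
b: successors {c}; □p there: c:T. ✓
c: no successors, so ◇□p fails. ✗
d: successors {a}; □p there: a:F. ✗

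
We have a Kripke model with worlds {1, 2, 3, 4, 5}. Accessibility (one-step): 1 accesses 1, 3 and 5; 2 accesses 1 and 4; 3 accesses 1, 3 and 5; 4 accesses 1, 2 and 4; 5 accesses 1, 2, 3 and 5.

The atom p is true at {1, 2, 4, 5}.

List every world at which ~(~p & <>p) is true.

{1, 2, 4, 5}

1: ~p & <>p is F. ✓
2: ~p & <>p is F. ✓
3: ~p & <>p is T. ✗
4: ~p & <>p is F. ✓
5: ~p & <>p is F. ✓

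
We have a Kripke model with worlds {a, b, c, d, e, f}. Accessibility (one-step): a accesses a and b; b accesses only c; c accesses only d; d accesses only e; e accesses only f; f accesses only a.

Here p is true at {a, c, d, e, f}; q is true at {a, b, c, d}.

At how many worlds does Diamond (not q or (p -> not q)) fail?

a: successors {a, b}; not q or (p -> not q) there: a:F, b:T. ✓
b: successors {c}; not q or (p -> not q) there: c:F. ✗
c: successors {d}; not q or (p -> not q) there: d:F. ✗
d: successors {e}; not q or (p -> not q) there: e:T. ✓
e: successors {f}; not q or (p -> not q) there: f:T. ✓
f: successors {a}; not q or (p -> not q) there: a:F. ✗
Satisfying worlds: {a, d, e}.
So Diamond (not q or (p -> not q)) fails at the other 3 worlds.

3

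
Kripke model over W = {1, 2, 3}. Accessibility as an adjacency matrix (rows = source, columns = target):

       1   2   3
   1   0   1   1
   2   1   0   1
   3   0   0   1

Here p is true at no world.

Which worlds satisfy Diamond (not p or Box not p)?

{1, 2, 3}

1: successors {2, 3}; not p or Box not p there: 2:T, 3:T. ✓
2: successors {1, 3}; not p or Box not p there: 1:T, 3:T. ✓
3: successors {3}; not p or Box not p there: 3:T. ✓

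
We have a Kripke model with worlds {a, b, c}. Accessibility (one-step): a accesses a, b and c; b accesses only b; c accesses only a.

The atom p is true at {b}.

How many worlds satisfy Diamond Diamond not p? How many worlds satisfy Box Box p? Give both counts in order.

For Diamond Diamond not p:
a: successors {a, b, c}; Diamond not p there: a:T, b:F, c:T. ✓
b: successors {b}; Diamond not p there: b:F. ✗
c: successors {a}; Diamond not p there: a:T. ✓
— 2 worlds.
For Box Box p:
a: successors {a, b, c}; Box p there: a:F, b:T, c:F. ✗
b: successors {b}; Box p there: b:T. ✓
c: successors {a}; Box p there: a:F. ✗
— 1 world.

2 and 1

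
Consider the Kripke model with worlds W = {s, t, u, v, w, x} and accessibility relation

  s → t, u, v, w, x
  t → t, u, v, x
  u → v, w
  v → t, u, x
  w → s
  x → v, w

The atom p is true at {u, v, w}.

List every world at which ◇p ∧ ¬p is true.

s: ◇p is T, ¬p is T. ✓
t: ◇p is T, ¬p is T. ✓
u: ◇p is T, ¬p is F. ✗
v: ◇p is T, ¬p is F. ✗
w: ◇p is F, ¬p is F. ✗
x: ◇p is T, ¬p is T. ✓

{s, t, x}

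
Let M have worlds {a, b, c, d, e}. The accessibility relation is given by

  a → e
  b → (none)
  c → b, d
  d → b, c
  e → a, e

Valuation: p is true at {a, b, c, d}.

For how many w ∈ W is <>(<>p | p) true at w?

a: successors {e}; <>p | p there: e:T. ✓
b: no successors, so <>(<>p | p) fails. ✗
c: successors {b, d}; <>p | p there: b:T, d:T. ✓
d: successors {b, c}; <>p | p there: b:T, c:T. ✓
e: successors {a, e}; <>p | p there: a:T, e:T. ✓
Satisfying worlds: {a, c, d, e}.

4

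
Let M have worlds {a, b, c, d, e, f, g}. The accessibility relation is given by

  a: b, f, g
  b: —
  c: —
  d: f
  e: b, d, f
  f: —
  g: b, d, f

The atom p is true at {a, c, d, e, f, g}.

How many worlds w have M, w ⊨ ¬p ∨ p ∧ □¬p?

a: ¬p is F, p ∧ □¬p is F. ✗
b: ¬p is T, p ∧ □¬p is F. ✓
c: ¬p is F, p ∧ □¬p is T. ✓
d: ¬p is F, p ∧ □¬p is F. ✗
e: ¬p is F, p ∧ □¬p is F. ✗
f: ¬p is F, p ∧ □¬p is T. ✓
g: ¬p is F, p ∧ □¬p is F. ✗
Satisfying worlds: {b, c, f}.

3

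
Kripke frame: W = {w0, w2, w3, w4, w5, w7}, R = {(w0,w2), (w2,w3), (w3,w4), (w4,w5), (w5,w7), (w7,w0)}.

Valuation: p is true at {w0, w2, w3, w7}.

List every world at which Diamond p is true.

{w0, w2, w5, w7}

w0: successors {w2}; p there: w2:T. ✓
w2: successors {w3}; p there: w3:T. ✓
w3: successors {w4}; p there: w4:F. ✗
w4: successors {w5}; p there: w5:F. ✗
w5: successors {w7}; p there: w7:T. ✓
w7: successors {w0}; p there: w0:T. ✓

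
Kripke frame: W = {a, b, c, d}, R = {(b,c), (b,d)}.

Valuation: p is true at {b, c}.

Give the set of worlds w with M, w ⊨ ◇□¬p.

{b}

a: no successors, so ◇□¬p fails. ✗
b: successors {c, d}; □¬p there: c:T, d:T. ✓
c: no successors, so ◇□¬p fails. ✗
d: no successors, so ◇□¬p fails. ✗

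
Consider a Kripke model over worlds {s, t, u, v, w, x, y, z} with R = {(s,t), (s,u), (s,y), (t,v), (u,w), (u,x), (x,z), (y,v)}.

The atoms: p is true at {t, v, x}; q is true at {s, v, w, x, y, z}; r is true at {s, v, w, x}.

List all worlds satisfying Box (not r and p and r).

s: successors {t, u, y}; not r and p and r there: t:F, u:F, y:F. ✗
t: successors {v}; not r and p and r there: v:F. ✗
u: successors {w, x}; not r and p and r there: w:F, x:F. ✗
v: no successors, so Box (not r and p and r) holds vacuously. ✓
w: no successors, so Box (not r and p and r) holds vacuously. ✓
x: successors {z}; not r and p and r there: z:F. ✗
y: successors {v}; not r and p and r there: v:F. ✗
z: no successors, so Box (not r and p and r) holds vacuously. ✓

{v, w, z}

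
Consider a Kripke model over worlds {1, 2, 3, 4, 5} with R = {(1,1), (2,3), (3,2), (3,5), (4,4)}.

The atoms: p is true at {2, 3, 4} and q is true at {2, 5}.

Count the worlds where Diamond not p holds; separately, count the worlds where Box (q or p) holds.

2 and 4

For Diamond not p:
1: successors {1}; not p there: 1:T. ✓
2: successors {3}; not p there: 3:F. ✗
3: successors {2, 5}; not p there: 2:F, 5:T. ✓
4: successors {4}; not p there: 4:F. ✗
5: no successors, so Diamond not p fails. ✗
— 2 worlds.
For Box (q or p):
1: successors {1}; q or p there: 1:F. ✗
2: successors {3}; q or p there: 3:T. ✓
3: successors {2, 5}; q or p there: 2:T, 5:T. ✓
4: successors {4}; q or p there: 4:T. ✓
5: no successors, so Box (q or p) holds vacuously. ✓
— 4 worlds.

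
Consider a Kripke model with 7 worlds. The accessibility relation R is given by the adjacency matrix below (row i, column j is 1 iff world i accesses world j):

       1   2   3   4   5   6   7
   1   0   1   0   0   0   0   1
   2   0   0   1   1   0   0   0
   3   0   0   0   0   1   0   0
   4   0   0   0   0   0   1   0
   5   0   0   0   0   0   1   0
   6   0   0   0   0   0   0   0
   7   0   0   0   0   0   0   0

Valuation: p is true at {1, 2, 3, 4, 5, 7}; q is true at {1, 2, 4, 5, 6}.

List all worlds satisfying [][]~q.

1: successors {2, 7}; []~q there: 2:F, 7:T. ✗
2: successors {3, 4}; []~q there: 3:F, 4:F. ✗
3: successors {5}; []~q there: 5:F. ✗
4: successors {6}; []~q there: 6:T. ✓
5: successors {6}; []~q there: 6:T. ✓
6: no successors, so [][]~q holds vacuously. ✓
7: no successors, so [][]~q holds vacuously. ✓

{4, 5, 6, 7}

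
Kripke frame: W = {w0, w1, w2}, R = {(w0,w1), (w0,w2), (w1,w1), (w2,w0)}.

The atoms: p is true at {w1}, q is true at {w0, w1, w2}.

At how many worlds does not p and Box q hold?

2

w0: not p is T, Box q is T. ✓
w1: not p is F, Box q is T. ✗
w2: not p is T, Box q is T. ✓
Satisfying worlds: {w0, w2}.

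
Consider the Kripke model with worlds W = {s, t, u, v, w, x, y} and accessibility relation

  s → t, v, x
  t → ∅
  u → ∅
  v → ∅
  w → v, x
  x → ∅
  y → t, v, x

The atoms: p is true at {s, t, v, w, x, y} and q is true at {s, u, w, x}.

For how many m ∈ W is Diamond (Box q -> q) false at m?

s: successors {t, v, x}; Box q -> q there: t:F, v:F, x:T. ✓
t: no successors, so Diamond (Box q -> q) fails. ✗
u: no successors, so Diamond (Box q -> q) fails. ✗
v: no successors, so Diamond (Box q -> q) fails. ✗
w: successors {v, x}; Box q -> q there: v:F, x:T. ✓
x: no successors, so Diamond (Box q -> q) fails. ✗
y: successors {t, v, x}; Box q -> q there: t:F, v:F, x:T. ✓
Satisfying worlds: {s, w, y}.
So Diamond (Box q -> q) fails at the other 4 worlds.

4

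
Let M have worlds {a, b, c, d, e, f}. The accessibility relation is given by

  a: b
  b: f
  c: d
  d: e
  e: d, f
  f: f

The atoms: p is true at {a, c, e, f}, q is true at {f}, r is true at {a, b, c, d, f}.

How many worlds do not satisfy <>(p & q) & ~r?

a: <>(p & q) is F, ~r is F. ✗
b: <>(p & q) is T, ~r is F. ✗
c: <>(p & q) is F, ~r is F. ✗
d: <>(p & q) is F, ~r is F. ✗
e: <>(p & q) is T, ~r is T. ✓
f: <>(p & q) is T, ~r is F. ✗
Satisfying worlds: {e}.
So <>(p & q) & ~r fails at the other 5 worlds.

5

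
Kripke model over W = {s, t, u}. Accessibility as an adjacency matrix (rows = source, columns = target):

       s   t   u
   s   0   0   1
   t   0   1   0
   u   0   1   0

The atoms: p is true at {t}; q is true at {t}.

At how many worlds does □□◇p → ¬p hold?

2

s: □□◇p is T, ¬p is T. ✓
t: □□◇p is T, ¬p is F. ✗
u: □□◇p is T, ¬p is T. ✓
Satisfying worlds: {s, u}.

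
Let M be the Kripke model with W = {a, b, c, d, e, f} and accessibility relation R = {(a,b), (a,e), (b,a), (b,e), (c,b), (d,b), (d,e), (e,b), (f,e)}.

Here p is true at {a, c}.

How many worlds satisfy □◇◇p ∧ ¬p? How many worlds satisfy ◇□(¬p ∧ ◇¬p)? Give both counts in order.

2 and 4

For □◇◇p ∧ ¬p:
a: □◇◇p is F, ¬p is F. ✗
b: □◇◇p is T, ¬p is T. ✓
c: □◇◇p is F, ¬p is F. ✗
d: □◇◇p is F, ¬p is T. ✗
e: □◇◇p is F, ¬p is T. ✗
f: □◇◇p is T, ¬p is T. ✓
— 2 worlds.
For ◇□(¬p ∧ ◇¬p):
a: successors {b, e}; □(¬p ∧ ◇¬p) there: b:F, e:T. ✓
b: successors {a, e}; □(¬p ∧ ◇¬p) there: a:T, e:T. ✓
c: successors {b}; □(¬p ∧ ◇¬p) there: b:F. ✗
d: successors {b, e}; □(¬p ∧ ◇¬p) there: b:F, e:T. ✓
e: successors {b}; □(¬p ∧ ◇¬p) there: b:F. ✗
f: successors {e}; □(¬p ∧ ◇¬p) there: e:T. ✓
— 4 worlds.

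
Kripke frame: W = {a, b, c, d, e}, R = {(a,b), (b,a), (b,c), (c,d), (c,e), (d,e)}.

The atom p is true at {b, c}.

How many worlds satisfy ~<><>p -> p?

a: ~<><>p is F, p is F. ✓
b: ~<><>p is F, p is T. ✓
c: ~<><>p is T, p is T. ✓
d: ~<><>p is T, p is F. ✗
e: ~<><>p is T, p is F. ✗
Satisfying worlds: {a, b, c}.

3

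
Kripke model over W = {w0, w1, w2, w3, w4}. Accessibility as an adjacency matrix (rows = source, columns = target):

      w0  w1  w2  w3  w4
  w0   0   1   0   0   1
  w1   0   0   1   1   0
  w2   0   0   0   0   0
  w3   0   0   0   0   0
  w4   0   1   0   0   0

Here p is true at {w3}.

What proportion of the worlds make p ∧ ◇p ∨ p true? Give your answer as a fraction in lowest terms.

1/5

w0: p ∧ ◇p is F, p is F. ✗
w1: p ∧ ◇p is F, p is F. ✗
w2: p ∧ ◇p is F, p is F. ✗
w3: p ∧ ◇p is F, p is T. ✓
w4: p ∧ ◇p is F, p is F. ✗
That's 1 of 5 worlds, so 1/5.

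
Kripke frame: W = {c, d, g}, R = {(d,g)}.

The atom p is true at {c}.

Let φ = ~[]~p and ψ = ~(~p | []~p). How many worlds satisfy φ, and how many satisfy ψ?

For ~[]~p:
c: []~p is T. ✗
d: []~p is T. ✗
g: []~p is T. ✗
— 0 worlds.
For ~(~p | []~p):
c: ~p | []~p is T. ✗
d: ~p | []~p is T. ✗
g: ~p | []~p is T. ✗
— 0 worlds.

0 and 0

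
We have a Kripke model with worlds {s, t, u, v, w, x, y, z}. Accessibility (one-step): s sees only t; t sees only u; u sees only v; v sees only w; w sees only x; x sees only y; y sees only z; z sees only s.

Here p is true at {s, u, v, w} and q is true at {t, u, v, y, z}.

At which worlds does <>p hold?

s: successors {t}; p there: t:F. ✗
t: successors {u}; p there: u:T. ✓
u: successors {v}; p there: v:T. ✓
v: successors {w}; p there: w:T. ✓
w: successors {x}; p there: x:F. ✗
x: successors {y}; p there: y:F. ✗
y: successors {z}; p there: z:F. ✗
z: successors {s}; p there: s:T. ✓

{t, u, v, z}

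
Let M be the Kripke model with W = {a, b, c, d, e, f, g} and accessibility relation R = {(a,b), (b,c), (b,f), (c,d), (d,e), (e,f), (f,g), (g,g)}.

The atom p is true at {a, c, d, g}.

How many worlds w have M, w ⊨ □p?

a: successors {b}; p there: b:F. ✗
b: successors {c, f}; p there: c:T, f:F. ✗
c: successors {d}; p there: d:T. ✓
d: successors {e}; p there: e:F. ✗
e: successors {f}; p there: f:F. ✗
f: successors {g}; p there: g:T. ✓
g: successors {g}; p there: g:T. ✓
Satisfying worlds: {c, f, g}.

3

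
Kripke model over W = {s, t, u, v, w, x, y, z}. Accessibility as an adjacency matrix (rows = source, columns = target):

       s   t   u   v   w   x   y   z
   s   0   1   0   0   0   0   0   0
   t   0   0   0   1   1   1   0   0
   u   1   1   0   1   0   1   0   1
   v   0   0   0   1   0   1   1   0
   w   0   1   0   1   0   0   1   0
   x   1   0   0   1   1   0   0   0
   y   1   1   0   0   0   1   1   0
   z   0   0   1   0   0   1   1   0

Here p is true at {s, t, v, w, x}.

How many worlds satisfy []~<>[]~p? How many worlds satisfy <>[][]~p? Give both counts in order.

For []~<>[]~p:
s: successors {t}; ~<>[]~p there: t:T. ✓
t: successors {v, w, x}; ~<>[]~p there: v:T, w:T, x:T. ✓
u: successors {s, t, v, x, z}; ~<>[]~p there: s:T, t:T, v:T, x:T, z:T. ✓
v: successors {v, x, y}; ~<>[]~p there: v:T, x:T, y:T. ✓
w: successors {t, v, y}; ~<>[]~p there: t:T, v:T, y:T. ✓
x: successors {s, v, w}; ~<>[]~p there: s:T, v:T, w:T. ✓
y: successors {s, t, x, y}; ~<>[]~p there: s:T, t:T, x:T, y:T. ✓
z: successors {u, x, y}; ~<>[]~p there: u:T, x:T, y:T. ✓
— 8 worlds.
For <>[][]~p:
s: successors {t}; [][]~p there: t:F. ✗
t: successors {v, w, x}; [][]~p there: v:F, w:F, x:F. ✗
u: successors {s, t, v, x, z}; [][]~p there: s:F, t:F, v:F, x:F, z:F. ✗
v: successors {v, x, y}; [][]~p there: v:F, x:F, y:F. ✗
w: successors {t, v, y}; [][]~p there: t:F, v:F, y:F. ✗
x: successors {s, v, w}; [][]~p there: s:F, v:F, w:F. ✗
y: successors {s, t, x, y}; [][]~p there: s:F, t:F, x:F, y:F. ✗
z: successors {u, x, y}; [][]~p there: u:F, x:F, y:F. ✗
— 0 worlds.

8 and 0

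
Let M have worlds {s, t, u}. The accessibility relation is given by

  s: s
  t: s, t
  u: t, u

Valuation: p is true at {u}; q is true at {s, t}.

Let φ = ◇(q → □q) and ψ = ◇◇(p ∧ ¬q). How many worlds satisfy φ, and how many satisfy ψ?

3 and 1

For ◇(q → □q):
s: successors {s}; q → □q there: s:T. ✓
t: successors {s, t}; q → □q there: s:T, t:T. ✓
u: successors {t, u}; q → □q there: t:T, u:T. ✓
— 3 worlds.
For ◇◇(p ∧ ¬q):
s: successors {s}; ◇(p ∧ ¬q) there: s:F. ✗
t: successors {s, t}; ◇(p ∧ ¬q) there: s:F, t:F. ✗
u: successors {t, u}; ◇(p ∧ ¬q) there: t:F, u:T. ✓
— 1 world.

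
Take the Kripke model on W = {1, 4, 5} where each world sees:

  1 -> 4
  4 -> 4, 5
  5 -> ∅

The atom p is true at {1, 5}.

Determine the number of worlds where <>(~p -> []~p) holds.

1

1: successors {4}; ~p -> []~p there: 4:F. ✗
4: successors {4, 5}; ~p -> []~p there: 4:F, 5:T. ✓
5: no successors, so <>(~p -> []~p) fails. ✗
Satisfying worlds: {4}.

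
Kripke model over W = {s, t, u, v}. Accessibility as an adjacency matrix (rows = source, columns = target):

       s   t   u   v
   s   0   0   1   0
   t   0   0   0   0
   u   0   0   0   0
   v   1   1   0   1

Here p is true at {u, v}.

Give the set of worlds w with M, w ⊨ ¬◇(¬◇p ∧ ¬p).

{s, t, u}

s: ◇(¬◇p ∧ ¬p) is F. ✓
t: ◇(¬◇p ∧ ¬p) is F. ✓
u: ◇(¬◇p ∧ ¬p) is F. ✓
v: ◇(¬◇p ∧ ¬p) is T. ✗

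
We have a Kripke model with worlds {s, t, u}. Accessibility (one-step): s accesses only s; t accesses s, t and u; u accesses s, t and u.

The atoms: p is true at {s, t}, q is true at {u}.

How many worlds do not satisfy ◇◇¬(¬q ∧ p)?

1

s: successors {s}; ◇¬(¬q ∧ p) there: s:F. ✗
t: successors {s, t, u}; ◇¬(¬q ∧ p) there: s:F, t:T, u:T. ✓
u: successors {s, t, u}; ◇¬(¬q ∧ p) there: s:F, t:T, u:T. ✓
Satisfying worlds: {t, u}.
So ◇◇¬(¬q ∧ p) fails at the other 1 world.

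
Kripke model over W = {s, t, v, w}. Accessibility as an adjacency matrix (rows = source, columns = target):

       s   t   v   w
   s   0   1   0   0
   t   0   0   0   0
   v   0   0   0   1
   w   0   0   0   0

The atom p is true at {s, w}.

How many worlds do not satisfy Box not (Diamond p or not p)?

s: successors {t}; not (Diamond p or not p) there: t:F. ✗
t: no successors, so Box not (Diamond p or not p) holds vacuously. ✓
v: successors {w}; not (Diamond p or not p) there: w:T. ✓
w: no successors, so Box not (Diamond p or not p) holds vacuously. ✓
Satisfying worlds: {t, v, w}.
So Box not (Diamond p or not p) fails at the other 1 world.

1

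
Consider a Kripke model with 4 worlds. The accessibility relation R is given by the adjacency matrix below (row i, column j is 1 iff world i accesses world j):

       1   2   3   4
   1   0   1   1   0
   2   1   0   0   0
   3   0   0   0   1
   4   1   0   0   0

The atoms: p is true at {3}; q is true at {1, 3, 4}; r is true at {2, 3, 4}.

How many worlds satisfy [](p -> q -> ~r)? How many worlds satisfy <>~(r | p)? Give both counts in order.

3 and 2

For [](p -> q -> ~r):
1: successors {2, 3}; p -> q -> ~r there: 2:T, 3:F. ✗
2: successors {1}; p -> q -> ~r there: 1:T. ✓
3: successors {4}; p -> q -> ~r there: 4:T. ✓
4: successors {1}; p -> q -> ~r there: 1:T. ✓
— 3 worlds.
For <>~(r | p):
1: successors {2, 3}; ~(r | p) there: 2:F, 3:F. ✗
2: successors {1}; ~(r | p) there: 1:T. ✓
3: successors {4}; ~(r | p) there: 4:F. ✗
4: successors {1}; ~(r | p) there: 1:T. ✓
— 2 worlds.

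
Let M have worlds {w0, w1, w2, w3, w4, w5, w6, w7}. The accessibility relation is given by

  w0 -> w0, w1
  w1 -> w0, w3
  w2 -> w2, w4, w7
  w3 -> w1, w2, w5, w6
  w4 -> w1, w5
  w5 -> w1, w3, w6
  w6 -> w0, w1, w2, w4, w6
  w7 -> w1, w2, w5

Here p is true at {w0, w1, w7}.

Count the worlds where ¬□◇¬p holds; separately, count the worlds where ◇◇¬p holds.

For ¬□◇¬p:
w0: □◇¬p is F. ✓
w1: □◇¬p is F. ✓
w2: □◇¬p is T. ✗
w3: □◇¬p is T. ✗
w4: □◇¬p is T. ✗
w5: □◇¬p is T. ✗
w6: □◇¬p is F. ✓
w7: □◇¬p is T. ✗
— 3 worlds.
For ◇◇¬p:
w0: successors {w0, w1}; ◇¬p there: w0:F, w1:T. ✓
w1: successors {w0, w3}; ◇¬p there: w0:F, w3:T. ✓
w2: successors {w2, w4, w7}; ◇¬p there: w2:T, w4:T, w7:T. ✓
w3: successors {w1, w2, w5, w6}; ◇¬p there: w1:T, w2:T, w5:T, w6:T. ✓
w4: successors {w1, w5}; ◇¬p there: w1:T, w5:T. ✓
w5: successors {w1, w3, w6}; ◇¬p there: w1:T, w3:T, w6:T. ✓
w6: successors {w0, w1, w2, w4, w6}; ◇¬p there: w0:F, w1:T, w2:T, w4:T, w6:T. ✓
w7: successors {w1, w2, w5}; ◇¬p there: w1:T, w2:T, w5:T. ✓
— 8 worlds.

3 and 8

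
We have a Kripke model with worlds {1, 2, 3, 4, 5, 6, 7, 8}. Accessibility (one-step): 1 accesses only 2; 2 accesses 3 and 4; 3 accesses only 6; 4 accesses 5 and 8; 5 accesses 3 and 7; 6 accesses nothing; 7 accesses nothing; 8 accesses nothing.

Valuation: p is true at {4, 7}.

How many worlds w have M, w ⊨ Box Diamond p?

4

1: successors {2}; Diamond p there: 2:T. ✓
2: successors {3, 4}; Diamond p there: 3:F, 4:F. ✗
3: successors {6}; Diamond p there: 6:F. ✗
4: successors {5, 8}; Diamond p there: 5:T, 8:F. ✗
5: successors {3, 7}; Diamond p there: 3:F, 7:F. ✗
6: no successors, so Box Diamond p holds vacuously. ✓
7: no successors, so Box Diamond p holds vacuously. ✓
8: no successors, so Box Diamond p holds vacuously. ✓
Satisfying worlds: {1, 6, 7, 8}.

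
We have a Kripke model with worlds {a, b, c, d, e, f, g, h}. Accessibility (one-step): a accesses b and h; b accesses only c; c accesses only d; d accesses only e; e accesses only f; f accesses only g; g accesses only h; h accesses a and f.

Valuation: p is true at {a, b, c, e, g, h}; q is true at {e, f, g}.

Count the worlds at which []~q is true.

a: successors {b, h}; ~q there: b:T, h:T. ✓
b: successors {c}; ~q there: c:T. ✓
c: successors {d}; ~q there: d:T. ✓
d: successors {e}; ~q there: e:F. ✗
e: successors {f}; ~q there: f:F. ✗
f: successors {g}; ~q there: g:F. ✗
g: successors {h}; ~q there: h:T. ✓
h: successors {a, f}; ~q there: a:T, f:F. ✗
Satisfying worlds: {a, b, c, g}.

4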